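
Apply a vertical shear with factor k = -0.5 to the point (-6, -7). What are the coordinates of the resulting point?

Shear matrix for vertical shear with factor k = -0.5:
[[1, 0], [-0.50, 1]]
Result: (-6, -7) → (-6, -4)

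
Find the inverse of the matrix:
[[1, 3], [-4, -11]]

For [[a,b],[c,d]], inverse = (1/det)·[[d,-b],[-c,a]]
det = (1)(-11) - (3)(-4) = -11 - -12 = 1
Inverse = [[-11, -3], [4, 1]]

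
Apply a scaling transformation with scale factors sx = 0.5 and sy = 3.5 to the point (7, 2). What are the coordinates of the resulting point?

Scaling matrix:
[[0.50, 0], [0, 3.50]]
Result: (7 × 0.5, 2 × 3.5) = (3.5, 7)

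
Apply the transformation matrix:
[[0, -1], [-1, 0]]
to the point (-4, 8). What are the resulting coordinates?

Matrix multiplication:
[[0, -1], [-1, 0]] × [-4, 8]ᵀ
= [(0)(-4) + (-1)(8), (-1)(-4) + (0)(8)]ᵀ
= [-8, 4]ᵀ
Result: (-8, 4)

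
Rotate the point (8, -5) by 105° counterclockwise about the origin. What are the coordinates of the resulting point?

Rotation matrix for 105°: [[cos 105°, -sin 105°], [sin 105°, cos 105°]] ≈ [[-0.258819, -0.965926], [0.965926, -0.258819]]
[[-0.258819, -0.965926], [0.965926, -0.258819]] × [8, -5]ᵀ ≈ [2.7591, 9.0215]ᵀ
Result: (2.7591, 9.0215)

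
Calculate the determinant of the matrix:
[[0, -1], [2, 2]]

For a 2×2 matrix [[a, b], [c, d]], det = ad - bc
det = (0)(2) - (-1)(2) = 0 - -2 = 2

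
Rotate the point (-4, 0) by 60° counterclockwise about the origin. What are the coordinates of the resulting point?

Rotation matrix for 60°: [[cos 60°, -sin 60°], [sin 60°, cos 60°]] ≈ [[0.500000, -0.866025], [0.866025, 0.500000]]
[[0.500000, -0.866025], [0.866025, 0.500000]] × [-4, 0]ᵀ ≈ [-2, -3.4641]ᵀ
Result: (-2, -3.4641)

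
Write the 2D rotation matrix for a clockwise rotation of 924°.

Rotation matrix formula: [[cos θ, -sin θ], [sin θ, cos θ]]
A clockwise rotation by 924° is equivalent to a counterclockwise rotation by -924°.
For θ = -924°:
cos(-924°) = -0.9135
sin(-924°) = 0.4067
Result: [[-0.9135, -0.4067], [0.4067, -0.9135]]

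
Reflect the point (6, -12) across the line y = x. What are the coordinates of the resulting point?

Reflection across line y = x: (6, -12) → (-12, 6)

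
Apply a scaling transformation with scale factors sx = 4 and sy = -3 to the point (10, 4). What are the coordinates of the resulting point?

Scaling matrix:
[[4, 0], [0, -3]]
Result: (10 × 4, 4 × -3) = (40, -12)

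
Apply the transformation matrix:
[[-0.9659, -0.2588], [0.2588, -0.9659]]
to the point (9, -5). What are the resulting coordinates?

Matrix multiplication:
[[-0.9659, -0.2588], [0.2588, -0.9659]] × [9, -5]ᵀ
= [(-0.9659)(9) + (-0.2588)(-5), (0.2588)(9) + (-0.9659)(-5)]ᵀ
= [-7.3991, 7.1587]ᵀ
Result: (-7.3991, 7.1587)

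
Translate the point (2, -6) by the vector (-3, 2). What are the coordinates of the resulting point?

Translation by (-3, 2) (homogeneous matrix [[1, 0, -3], [0, 1, 2], [0, 0, 1]]):
x' = 2 + -3 = -1
y' = -6 + 2 = -4
Result: (-1, -4)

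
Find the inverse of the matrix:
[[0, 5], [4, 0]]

For [[a,b],[c,d]], inverse = (1/det)·[[d,-b],[-c,a]]
det = (0)(0) - (5)(4) = 0 - 20 = -20
Inverse = (1/-20)·[[0, -5], [-4, 0]]
= [[0, 1/4], [1/5, 0]]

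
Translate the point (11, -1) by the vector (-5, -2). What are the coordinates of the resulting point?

Translation by (-5, -2) (homogeneous matrix [[1, 0, -5], [0, 1, -2], [0, 0, 1]]):
x' = 11 + -5 = 6
y' = -1 + -2 = -3
Result: (6, -3)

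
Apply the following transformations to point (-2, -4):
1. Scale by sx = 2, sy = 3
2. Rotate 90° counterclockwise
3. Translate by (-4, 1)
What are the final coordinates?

Step 1: Scale → (-4, -12)
Step 2: Rotate 90° → (12, -4)
Step 3: Translate → (8, -3)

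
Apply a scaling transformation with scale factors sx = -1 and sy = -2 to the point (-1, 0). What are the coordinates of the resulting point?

Scaling matrix:
[[-1, 0], [0, -2]]
Result: (-1 × -1, 0 × -2) = (1, 0)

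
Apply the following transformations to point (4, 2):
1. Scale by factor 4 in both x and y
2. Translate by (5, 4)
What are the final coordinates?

Step 1: Scale (4, 2) by 4 → (16, 8)
Step 2: Translate by (5, 4) → (21, 12)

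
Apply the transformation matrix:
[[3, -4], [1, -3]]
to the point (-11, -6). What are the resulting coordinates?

Matrix multiplication:
[[3, -4], [1, -3]] × [-11, -6]ᵀ
= [(3)(-11) + (-4)(-6), (1)(-11) + (-3)(-6)]ᵀ
= [-9, 7]ᵀ
Result: (-9, 7)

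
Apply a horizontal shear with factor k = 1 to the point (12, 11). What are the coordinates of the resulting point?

Shear matrix for horizontal shear with factor k = 1:
[[1, 1], [0, 1]]
Result: (12, 11) → (23, 11)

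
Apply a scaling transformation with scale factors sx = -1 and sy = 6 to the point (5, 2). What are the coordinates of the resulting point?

Scaling matrix:
[[-1, 0], [0, 6]]
Result: (5 × -1, 2 × 6) = (-5, 12)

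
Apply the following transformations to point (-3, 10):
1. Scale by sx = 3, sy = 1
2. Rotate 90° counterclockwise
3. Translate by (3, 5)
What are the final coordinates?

Step 1: Scale → (-9, 10)
Step 2: Rotate 90° → (-10, -9)
Step 3: Translate → (-7, -4)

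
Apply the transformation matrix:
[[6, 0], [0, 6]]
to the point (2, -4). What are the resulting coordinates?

Matrix multiplication:
[[6, 0], [0, 6]] × [2, -4]ᵀ
= [(6)(2) + (0)(-4), (0)(2) + (6)(-4)]ᵀ
= [12, -24]ᵀ
Result: (12, -24)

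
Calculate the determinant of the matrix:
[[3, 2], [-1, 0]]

For a 2×2 matrix [[a, b], [c, d]], det = ad - bc
det = (3)(0) - (2)(-1) = 0 - -2 = 2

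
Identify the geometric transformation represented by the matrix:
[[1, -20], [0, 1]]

This matrix represents: horizontal shear with factor -20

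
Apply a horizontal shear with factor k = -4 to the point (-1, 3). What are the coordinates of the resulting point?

Shear matrix for horizontal shear with factor k = -4:
[[1, -4], [0, 1]]
Result: (-1, 3) → (-13, 3)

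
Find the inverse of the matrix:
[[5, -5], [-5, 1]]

For [[a,b],[c,d]], inverse = (1/det)·[[d,-b],[-c,a]]
det = (5)(1) - (-5)(-5) = 5 - 25 = -20
Inverse = (1/-20)·[[1, 5], [5, 5]]
= [[-1/20, -1/4], [-1/4, -1/4]]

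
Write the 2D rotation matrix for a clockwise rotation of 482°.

Rotation matrix formula: [[cos θ, -sin θ], [sin θ, cos θ]]
A clockwise rotation by 482° is equivalent to a counterclockwise rotation by -482°.
For θ = -482°:
cos(-482°) = -0.5299
sin(-482°) = -0.8480
Result: [[-0.5299, 0.8480], [-0.8480, -0.5299]]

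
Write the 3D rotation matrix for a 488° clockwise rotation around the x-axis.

Rotation matrix for clockwise 488° around x-axis:
A clockwise rotation by 488° is a counterclockwise rotation by -488°.
cos(-488°) = -0.6157, sin(-488°) = -0.7880
Result: [[1, 0, 0], [0, -0.6157, 0.7880], [0, -0.7880, -0.6157]]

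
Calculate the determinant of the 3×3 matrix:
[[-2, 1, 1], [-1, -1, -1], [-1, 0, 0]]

Expansion along first row:
det = -2·det([[-1,-1],[0,0]]) - 1·det([[-1,-1],[-1,0]]) + 1·det([[-1,-1],[-1,0]])
    = -2·(-1·0 - -1·0) - 1·(-1·0 - -1·-1) + 1·(-1·0 - -1·-1)
    = -2·0 - 1·-1 + 1·-1
    = 0 + 1 + -1 = 0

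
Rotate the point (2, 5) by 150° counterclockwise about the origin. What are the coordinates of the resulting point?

Rotation matrix for 150°: [[cos 150°, -sin 150°], [sin 150°, cos 150°]] ≈ [[-0.866025, -0.500000], [0.500000, -0.866025]]
[[-0.866025, -0.500000], [0.500000, -0.866025]] × [2, 5]ᵀ ≈ [-4.2321, -3.3301]ᵀ
Result: (-4.2321, -3.3301)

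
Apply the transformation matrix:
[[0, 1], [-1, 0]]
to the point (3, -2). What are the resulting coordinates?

Matrix multiplication:
[[0, 1], [-1, 0]] × [3, -2]ᵀ
= [(0)(3) + (1)(-2), (-1)(3) + (0)(-2)]ᵀ
= [-2, -3]ᵀ
Result: (-2, -3)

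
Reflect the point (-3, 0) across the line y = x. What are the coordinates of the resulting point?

Reflection across line y = x: (-3, 0) → (0, -3)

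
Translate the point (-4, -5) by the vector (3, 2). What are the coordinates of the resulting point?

Translation by (3, 2) (homogeneous matrix [[1, 0, 3], [0, 1, 2], [0, 0, 1]]):
x' = -4 + 3 = -1
y' = -5 + 2 = -3
Result: (-1, -3)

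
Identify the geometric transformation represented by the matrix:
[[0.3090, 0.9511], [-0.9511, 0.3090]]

This matrix represents: rotation by 288° counterclockwise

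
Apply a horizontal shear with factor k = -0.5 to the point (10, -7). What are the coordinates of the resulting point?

Shear matrix for horizontal shear with factor k = -0.5:
[[1, -0.50], [0, 1]]
Result: (10, -7) → (13.5, -7)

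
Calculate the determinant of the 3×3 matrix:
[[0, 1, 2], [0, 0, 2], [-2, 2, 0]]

Expansion along first row:
det = 0·det([[0,2],[2,0]]) - 1·det([[0,2],[-2,0]]) + 2·det([[0,0],[-2,2]])
    = 0·(0·0 - 2·2) - 1·(0·0 - 2·-2) + 2·(0·2 - 0·-2)
    = 0·-4 - 1·4 + 2·0
    = 0 + -4 + 0 = -4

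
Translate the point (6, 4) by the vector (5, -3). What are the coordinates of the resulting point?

Translation by (5, -3) (homogeneous matrix [[1, 0, 5], [0, 1, -3], [0, 0, 1]]):
x' = 6 + 5 = 11
y' = 4 + -3 = 1
Result: (11, 1)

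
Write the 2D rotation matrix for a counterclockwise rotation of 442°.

Rotation matrix formula: [[cos θ, -sin θ], [sin θ, cos θ]]
For θ = 442°:
cos(442°) = 0.1392
sin(442°) = 0.9903
Result: [[0.1392, -0.9903], [0.9903, 0.1392]]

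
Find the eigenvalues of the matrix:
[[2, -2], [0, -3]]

Characteristic equation: det(A - λI) = 0
λ² - (trace)λ + (det) = 0
trace = 2 + -3 = -1, det = (2)(-3) - (-2)(0) = -6
λ² - (-1)λ + (-6) = 0
λ = (-1 ± √((-1)² - 4·(-6))) / 2 = (-1 ± √25) / 2
Solving: λ = -3, 2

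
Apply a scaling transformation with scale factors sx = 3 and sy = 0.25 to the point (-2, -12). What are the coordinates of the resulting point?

Scaling matrix:
[[3, 0], [0, 0.25]]
Result: (-2 × 3, -12 × 0.25) = (-6, -3)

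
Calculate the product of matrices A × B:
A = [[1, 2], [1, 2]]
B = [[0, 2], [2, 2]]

Matrix multiplication:
C[0][0] = 1×0 + 2×2 = 4
C[0][1] = 1×2 + 2×2 = 6
C[1][0] = 1×0 + 2×2 = 4
C[1][1] = 1×2 + 2×2 = 6
Result: [[4, 6], [4, 6]]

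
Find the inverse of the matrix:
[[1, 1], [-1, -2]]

For [[a,b],[c,d]], inverse = (1/det)·[[d,-b],[-c,a]]
det = (1)(-2) - (1)(-1) = -2 - -1 = -1
Inverse = (1/-1)·[[-2, -1], [1, 1]]
= [[2, 1], [-1, -1]]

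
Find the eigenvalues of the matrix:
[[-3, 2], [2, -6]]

Characteristic equation: det(A - λI) = 0
λ² - (trace)λ + (det) = 0
trace = -3 + -6 = -9, det = (-3)(-6) - (2)(2) = 14
λ² - (-9)λ + (14) = 0
λ = (-9 ± √((-9)² - 4·(14))) / 2 = (-9 ± √25) / 2
Solving: λ = -7, -2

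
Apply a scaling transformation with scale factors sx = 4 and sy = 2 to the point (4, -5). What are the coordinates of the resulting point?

Scaling matrix:
[[4, 0], [0, 2]]
Result: (4 × 4, -5 × 2) = (16, -10)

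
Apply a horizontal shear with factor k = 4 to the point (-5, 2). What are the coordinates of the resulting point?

Shear matrix for horizontal shear with factor k = 4:
[[1, 4], [0, 1]]
Result: (-5, 2) → (3, 2)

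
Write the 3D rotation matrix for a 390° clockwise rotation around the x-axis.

Rotation matrix for clockwise 390° around x-axis:
A clockwise rotation by 390° is a counterclockwise rotation by -390°.
cos(-390°) = √3/2, sin(-390°) = -1/2
Result: [[1, 0, 0], [0, √3/2, 1/2], [0, -1/2, √3/2]]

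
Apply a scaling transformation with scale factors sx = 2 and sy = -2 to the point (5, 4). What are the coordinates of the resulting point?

Scaling matrix:
[[2, 0], [0, -2]]
Result: (5 × 2, 4 × -2) = (10, -8)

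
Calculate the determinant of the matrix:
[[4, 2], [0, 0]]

For a 2×2 matrix [[a, b], [c, d]], det = ad - bc
det = (4)(0) - (2)(0) = 0 - 0 = 0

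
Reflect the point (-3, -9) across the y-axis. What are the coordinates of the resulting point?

Reflection across y-axis: (-3, -9) → (3, -9)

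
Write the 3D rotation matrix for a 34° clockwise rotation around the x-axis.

Rotation matrix for clockwise 34° around x-axis:
A clockwise rotation by 34° is a counterclockwise rotation by -34°.
cos(-34°) = 0.8290, sin(-34°) = -0.5592
Result: [[1, 0, 0], [0, 0.8290, 0.5592], [0, -0.5592, 0.8290]]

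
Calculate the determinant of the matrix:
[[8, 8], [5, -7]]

For a 2×2 matrix [[a, b], [c, d]], det = ad - bc
det = (8)(-7) - (8)(5) = -56 - 40 = -96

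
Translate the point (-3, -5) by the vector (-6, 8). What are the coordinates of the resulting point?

Translation by (-6, 8) (homogeneous matrix [[1, 0, -6], [0, 1, 8], [0, 0, 1]]):
x' = -3 + -6 = -9
y' = -5 + 8 = 3
Result: (-9, 3)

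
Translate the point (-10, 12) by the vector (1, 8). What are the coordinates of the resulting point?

Translation by (1, 8) (homogeneous matrix [[1, 0, 1], [0, 1, 8], [0, 0, 1]]):
x' = -10 + 1 = -9
y' = 12 + 8 = 20
Result: (-9, 20)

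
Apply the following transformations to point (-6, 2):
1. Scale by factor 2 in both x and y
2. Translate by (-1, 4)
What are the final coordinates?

Step 1: Scale (-6, 2) by 2 → (-12, 4)
Step 2: Translate by (-1, 4) → (-13, 8)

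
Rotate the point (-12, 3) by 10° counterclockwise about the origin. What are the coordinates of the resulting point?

Rotation matrix for 10°: [[cos 10°, -sin 10°], [sin 10°, cos 10°]] ≈ [[0.984808, -0.173648], [0.173648, 0.984808]]
[[0.984808, -0.173648], [0.173648, 0.984808]] × [-12, 3]ᵀ ≈ [-12.3386, 0.8706]ᵀ
Result: (-12.3386, 0.8706)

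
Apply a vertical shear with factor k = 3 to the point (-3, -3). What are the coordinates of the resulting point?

Shear matrix for vertical shear with factor k = 3:
[[1, 0], [3, 1]]
Result: (-3, -3) → (-3, -12)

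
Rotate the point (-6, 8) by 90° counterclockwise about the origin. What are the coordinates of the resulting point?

Rotation matrix for 90°: [[cos 90°, -sin 90°], [sin 90°, cos 90°]] = [[0, -1], [1, 0]]
[[0, -1], [1, 0]] × [-6, 8]ᵀ = [-8, -6]ᵀ
Result: (-8, -6)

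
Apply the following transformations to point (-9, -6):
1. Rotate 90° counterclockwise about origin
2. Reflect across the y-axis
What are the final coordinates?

Step 1: Rotate 90° → (6, -9)
Step 2: Reflect across y-axis → (-6, -9)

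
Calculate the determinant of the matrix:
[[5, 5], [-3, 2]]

For a 2×2 matrix [[a, b], [c, d]], det = ad - bc
det = (5)(2) - (5)(-3) = 10 - -15 = 25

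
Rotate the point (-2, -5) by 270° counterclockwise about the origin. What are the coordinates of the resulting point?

Rotation matrix for 270°: [[cos 270°, -sin 270°], [sin 270°, cos 270°]] = [[0, 1], [-1, 0]]
[[0, 1], [-1, 0]] × [-2, -5]ᵀ = [-5, 2]ᵀ
Result: (-5, 2)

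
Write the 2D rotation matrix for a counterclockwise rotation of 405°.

Rotation matrix formula: [[cos θ, -sin θ], [sin θ, cos θ]]
For θ = 405°:
cos(405°) = √2/2
sin(405°) = √2/2
Result: [[√2/2, -√2/2], [√2/2, √2/2]]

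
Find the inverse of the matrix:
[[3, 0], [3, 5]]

For [[a,b],[c,d]], inverse = (1/det)·[[d,-b],[-c,a]]
det = (3)(5) - (0)(3) = 15 - 0 = 15
Inverse = (1/15)·[[5, 0], [-3, 3]]
= [[1/3, 0], [-1/5, 1/5]]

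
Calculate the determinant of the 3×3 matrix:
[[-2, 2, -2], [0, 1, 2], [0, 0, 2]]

Expansion along first row:
det = -2·det([[1,2],[0,2]]) - 2·det([[0,2],[0,2]]) + -2·det([[0,1],[0,0]])
    = -2·(1·2 - 2·0) - 2·(0·2 - 2·0) + -2·(0·0 - 1·0)
    = -2·2 - 2·0 + -2·0
    = -4 + 0 + 0 = -4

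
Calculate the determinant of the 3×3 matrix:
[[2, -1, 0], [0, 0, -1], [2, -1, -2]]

Expansion along first row:
det = 2·det([[0,-1],[-1,-2]]) - -1·det([[0,-1],[2,-2]]) + 0·det([[0,0],[2,-1]])
    = 2·(0·-2 - -1·-1) - -1·(0·-2 - -1·2) + 0·(0·-1 - 0·2)
    = 2·-1 - -1·2 + 0·0
    = -2 + 2 + 0 = 0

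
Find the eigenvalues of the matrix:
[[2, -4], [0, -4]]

Characteristic equation: det(A - λI) = 0
λ² - (trace)λ + (det) = 0
trace = 2 + -4 = -2, det = (2)(-4) - (-4)(0) = -8
λ² - (-2)λ + (-8) = 0
λ = (-2 ± √((-2)² - 4·(-8))) / 2 = (-2 ± √36) / 2
Solving: λ = -4, 2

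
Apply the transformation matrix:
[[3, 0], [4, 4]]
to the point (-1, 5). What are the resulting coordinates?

Matrix multiplication:
[[3, 0], [4, 4]] × [-1, 5]ᵀ
= [(3)(-1) + (0)(5), (4)(-1) + (4)(5)]ᵀ
= [-3, 16]ᵀ
Result: (-3, 16)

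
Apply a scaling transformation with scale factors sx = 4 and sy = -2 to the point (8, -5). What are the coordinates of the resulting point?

Scaling matrix:
[[4, 0], [0, -2]]
Result: (8 × 4, -5 × -2) = (32, 10)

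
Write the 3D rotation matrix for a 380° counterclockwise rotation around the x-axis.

Rotation matrix for counterclockwise 380° around x-axis:
cos(380°) = 0.9397, sin(380°) = 0.3420
Result: [[1, 0, 0], [0, 0.9397, -0.3420], [0, 0.3420, 0.9397]]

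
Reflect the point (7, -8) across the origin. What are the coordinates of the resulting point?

Reflection across origin: (7, -8) → (-7, 8)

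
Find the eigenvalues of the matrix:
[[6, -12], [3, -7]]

Characteristic equation: det(A - λI) = 0
λ² - (trace)λ + (det) = 0
trace = 6 + -7 = -1, det = (6)(-7) - (-12)(3) = -6
λ² - (-1)λ + (-6) = 0
λ = (-1 ± √((-1)² - 4·(-6))) / 2 = (-1 ± √25) / 2
Solving: λ = -3, 2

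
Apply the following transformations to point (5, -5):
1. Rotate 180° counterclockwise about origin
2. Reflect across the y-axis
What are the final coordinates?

Step 1: Rotate 180° → (-5, 5)
Step 2: Reflect across y-axis → (5, 5)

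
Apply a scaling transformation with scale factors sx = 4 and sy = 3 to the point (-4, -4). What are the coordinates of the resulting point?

Scaling matrix:
[[4, 0], [0, 3]]
Result: (-4 × 4, -4 × 3) = (-16, -12)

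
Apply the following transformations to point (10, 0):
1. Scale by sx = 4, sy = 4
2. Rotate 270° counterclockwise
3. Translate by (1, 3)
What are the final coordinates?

Step 1: Scale → (40, 0)
Step 2: Rotate 270° → (0, -40)
Step 3: Translate → (1, -37)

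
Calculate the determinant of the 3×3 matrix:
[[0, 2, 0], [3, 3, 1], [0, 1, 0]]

Expansion along first row:
det = 0·det([[3,1],[1,0]]) - 2·det([[3,1],[0,0]]) + 0·det([[3,3],[0,1]])
    = 0·(3·0 - 1·1) - 2·(3·0 - 1·0) + 0·(3·1 - 3·0)
    = 0·-1 - 2·0 + 0·3
    = 0 + 0 + 0 = 0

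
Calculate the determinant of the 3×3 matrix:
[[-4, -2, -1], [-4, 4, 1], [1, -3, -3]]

Expansion along first row:
det = -4·det([[4,1],[-3,-3]]) - -2·det([[-4,1],[1,-3]]) + -1·det([[-4,4],[1,-3]])
    = -4·(4·-3 - 1·-3) - -2·(-4·-3 - 1·1) + -1·(-4·-3 - 4·1)
    = -4·-9 - -2·11 + -1·8
    = 36 + 22 + -8 = 50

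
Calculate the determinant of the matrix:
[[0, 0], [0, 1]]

For a 2×2 matrix [[a, b], [c, d]], det = ad - bc
det = (0)(1) - (0)(0) = 0 - 0 = 0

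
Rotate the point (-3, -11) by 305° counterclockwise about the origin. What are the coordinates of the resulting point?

Rotation matrix for 305°: [[cos 305°, -sin 305°], [sin 305°, cos 305°]] ≈ [[0.573576, 0.819152], [-0.819152, 0.573576]]
[[0.573576, 0.819152], [-0.819152, 0.573576]] × [-3, -11]ᵀ ≈ [-10.7314, -3.8519]ᵀ
Result: (-10.7314, -3.8519)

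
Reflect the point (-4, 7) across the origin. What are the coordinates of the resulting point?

Reflection across origin: (-4, 7) → (4, -7)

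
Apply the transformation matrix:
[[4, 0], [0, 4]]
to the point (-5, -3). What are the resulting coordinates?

Matrix multiplication:
[[4, 0], [0, 4]] × [-5, -3]ᵀ
= [(4)(-5) + (0)(-3), (0)(-5) + (4)(-3)]ᵀ
= [-20, -12]ᵀ
Result: (-20, -12)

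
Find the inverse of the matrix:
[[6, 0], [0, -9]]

For [[a,b],[c,d]], inverse = (1/det)·[[d,-b],[-c,a]]
det = (6)(-9) - (0)(0) = -54 - 0 = -54
Inverse = (1/-54)·[[-9, 0], [0, 6]]
= [[1/6, 0], [0, -1/9]]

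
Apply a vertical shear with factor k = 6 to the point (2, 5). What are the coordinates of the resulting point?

Shear matrix for vertical shear with factor k = 6:
[[1, 0], [6, 1]]
Result: (2, 5) → (2, 17)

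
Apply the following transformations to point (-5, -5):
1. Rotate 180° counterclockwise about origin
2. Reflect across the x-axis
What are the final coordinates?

Step 1: Rotate 180° → (5, 5)
Step 2: Reflect across x-axis → (5, -5)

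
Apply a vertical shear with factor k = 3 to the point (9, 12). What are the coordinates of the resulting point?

Shear matrix for vertical shear with factor k = 3:
[[1, 0], [3, 1]]
Result: (9, 12) → (9, 39)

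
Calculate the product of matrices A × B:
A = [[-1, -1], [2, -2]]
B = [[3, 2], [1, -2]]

Matrix multiplication:
C[0][0] = -1×3 + -1×1 = -4
C[0][1] = -1×2 + -1×-2 = 0
C[1][0] = 2×3 + -2×1 = 4
C[1][1] = 2×2 + -2×-2 = 8
Result: [[-4, 0], [4, 8]]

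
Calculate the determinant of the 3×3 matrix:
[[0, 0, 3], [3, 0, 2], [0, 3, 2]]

Expansion along first row:
det = 0·det([[0,2],[3,2]]) - 0·det([[3,2],[0,2]]) + 3·det([[3,0],[0,3]])
    = 0·(0·2 - 2·3) - 0·(3·2 - 2·0) + 3·(3·3 - 0·0)
    = 0·-6 - 0·6 + 3·9
    = 0 + 0 + 27 = 27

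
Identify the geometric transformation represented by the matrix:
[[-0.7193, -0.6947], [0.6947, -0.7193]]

This matrix represents: rotation by 136° counterclockwise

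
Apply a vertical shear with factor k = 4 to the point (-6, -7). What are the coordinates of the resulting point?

Shear matrix for vertical shear with factor k = 4:
[[1, 0], [4, 1]]
Result: (-6, -7) → (-6, -31)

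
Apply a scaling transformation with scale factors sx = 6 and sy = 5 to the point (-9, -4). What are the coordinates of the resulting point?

Scaling matrix:
[[6, 0], [0, 5]]
Result: (-9 × 6, -4 × 5) = (-54, -20)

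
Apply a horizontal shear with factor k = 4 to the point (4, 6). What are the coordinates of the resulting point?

Shear matrix for horizontal shear with factor k = 4:
[[1, 4], [0, 1]]
Result: (4, 6) → (28, 6)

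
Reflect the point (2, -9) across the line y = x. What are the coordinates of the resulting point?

Reflection across line y = x: (2, -9) → (-9, 2)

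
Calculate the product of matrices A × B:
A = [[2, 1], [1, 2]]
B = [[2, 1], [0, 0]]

Matrix multiplication:
C[0][0] = 2×2 + 1×0 = 4
C[0][1] = 2×1 + 1×0 = 2
C[1][0] = 1×2 + 2×0 = 2
C[1][1] = 1×1 + 2×0 = 1
Result: [[4, 2], [2, 1]]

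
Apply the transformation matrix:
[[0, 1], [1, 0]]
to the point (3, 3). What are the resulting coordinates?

Matrix multiplication:
[[0, 1], [1, 0]] × [3, 3]ᵀ
= [(0)(3) + (1)(3), (1)(3) + (0)(3)]ᵀ
= [3, 3]ᵀ
Result: (3, 3)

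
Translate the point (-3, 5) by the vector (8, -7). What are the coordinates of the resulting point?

Translation by (8, -7) (homogeneous matrix [[1, 0, 8], [0, 1, -7], [0, 0, 1]]):
x' = -3 + 8 = 5
y' = 5 + -7 = -2
Result: (5, -2)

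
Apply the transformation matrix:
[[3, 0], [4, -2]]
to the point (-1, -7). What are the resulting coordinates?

Matrix multiplication:
[[3, 0], [4, -2]] × [-1, -7]ᵀ
= [(3)(-1) + (0)(-7), (4)(-1) + (-2)(-7)]ᵀ
= [-3, 10]ᵀ
Result: (-3, 10)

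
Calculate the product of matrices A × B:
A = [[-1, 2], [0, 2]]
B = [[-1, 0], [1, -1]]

Matrix multiplication:
C[0][0] = -1×-1 + 2×1 = 3
C[0][1] = -1×0 + 2×-1 = -2
C[1][0] = 0×-1 + 2×1 = 2
C[1][1] = 0×0 + 2×-1 = -2
Result: [[3, -2], [2, -2]]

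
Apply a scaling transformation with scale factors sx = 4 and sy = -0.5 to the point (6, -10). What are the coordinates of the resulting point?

Scaling matrix:
[[4, 0], [0, -0.50]]
Result: (6 × 4, -10 × -0.5) = (24, 5)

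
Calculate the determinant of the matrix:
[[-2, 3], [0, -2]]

For a 2×2 matrix [[a, b], [c, d]], det = ad - bc
det = (-2)(-2) - (3)(0) = 4 - 0 = 4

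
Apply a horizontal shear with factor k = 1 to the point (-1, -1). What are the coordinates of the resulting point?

Shear matrix for horizontal shear with factor k = 1:
[[1, 1], [0, 1]]
Result: (-1, -1) → (-2, -1)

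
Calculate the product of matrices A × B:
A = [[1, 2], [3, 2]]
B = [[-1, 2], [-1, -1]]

Matrix multiplication:
C[0][0] = 1×-1 + 2×-1 = -3
C[0][1] = 1×2 + 2×-1 = 0
C[1][0] = 3×-1 + 2×-1 = -5
C[1][1] = 3×2 + 2×-1 = 4
Result: [[-3, 0], [-5, 4]]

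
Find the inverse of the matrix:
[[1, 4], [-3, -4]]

For [[a,b],[c,d]], inverse = (1/det)·[[d,-b],[-c,a]]
det = (1)(-4) - (4)(-3) = -4 - -12 = 8
Inverse = (1/8)·[[-4, -4], [3, 1]]
= [[-1/2, -1/2], [3/8, 1/8]]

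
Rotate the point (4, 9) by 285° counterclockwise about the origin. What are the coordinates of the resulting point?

Rotation matrix for 285°: [[cos 285°, -sin 285°], [sin 285°, cos 285°]] ≈ [[0.258819, 0.965926], [-0.965926, 0.258819]]
[[0.258819, 0.965926], [-0.965926, 0.258819]] × [4, 9]ᵀ ≈ [9.7286, -1.5343]ᵀ
Result: (9.7286, -1.5343)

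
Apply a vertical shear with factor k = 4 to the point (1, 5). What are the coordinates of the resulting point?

Shear matrix for vertical shear with factor k = 4:
[[1, 0], [4, 1]]
Result: (1, 5) → (1, 9)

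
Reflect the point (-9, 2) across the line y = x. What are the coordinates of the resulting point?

Reflection across line y = x: (-9, 2) → (2, -9)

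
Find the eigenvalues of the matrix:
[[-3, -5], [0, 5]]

Characteristic equation: det(A - λI) = 0
λ² - (trace)λ + (det) = 0
trace = -3 + 5 = 2, det = (-3)(5) - (-5)(0) = -15
λ² - (2)λ + (-15) = 0
λ = (2 ± √((2)² - 4·(-15))) / 2 = (2 ± √64) / 2
Solving: λ = -3, 5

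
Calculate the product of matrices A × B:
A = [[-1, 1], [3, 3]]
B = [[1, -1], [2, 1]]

Matrix multiplication:
C[0][0] = -1×1 + 1×2 = 1
C[0][1] = -1×-1 + 1×1 = 2
C[1][0] = 3×1 + 3×2 = 9
C[1][1] = 3×-1 + 3×1 = 0
Result: [[1, 2], [9, 0]]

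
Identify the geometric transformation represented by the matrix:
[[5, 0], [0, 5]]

This matrix represents: uniform scaling by factor 5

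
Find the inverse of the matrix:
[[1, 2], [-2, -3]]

For [[a,b],[c,d]], inverse = (1/det)·[[d,-b],[-c,a]]
det = (1)(-3) - (2)(-2) = -3 - -4 = 1
Inverse = [[-3, -2], [2, 1]]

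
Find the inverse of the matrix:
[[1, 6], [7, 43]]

For [[a,b],[c,d]], inverse = (1/det)·[[d,-b],[-c,a]]
det = (1)(43) - (6)(7) = 43 - 42 = 1
Inverse = [[43, -6], [-7, 1]]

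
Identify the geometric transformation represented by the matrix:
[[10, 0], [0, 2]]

This matrix represents: non-uniform scaling by sx = 10, sy = 2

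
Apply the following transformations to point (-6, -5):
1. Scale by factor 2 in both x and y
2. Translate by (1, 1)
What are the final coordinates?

Step 1: Scale (-6, -5) by 2 → (-12, -10)
Step 2: Translate by (1, 1) → (-11, -9)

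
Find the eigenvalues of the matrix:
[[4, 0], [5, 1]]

Characteristic equation: det(A - λI) = 0
λ² - (trace)λ + (det) = 0
trace = 4 + 1 = 5, det = (4)(1) - (0)(5) = 4
λ² - (5)λ + (4) = 0
λ = (5 ± √((5)² - 4·(4))) / 2 = (5 ± √9) / 2
Solving: λ = 1, 4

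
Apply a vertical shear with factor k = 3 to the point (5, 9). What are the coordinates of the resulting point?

Shear matrix for vertical shear with factor k = 3:
[[1, 0], [3, 1]]
Result: (5, 9) → (5, 24)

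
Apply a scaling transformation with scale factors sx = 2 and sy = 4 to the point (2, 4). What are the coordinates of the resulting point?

Scaling matrix:
[[2, 0], [0, 4]]
Result: (2 × 2, 4 × 4) = (4, 16)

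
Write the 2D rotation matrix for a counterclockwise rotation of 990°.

Rotation matrix formula: [[cos θ, -sin θ], [sin θ, cos θ]]
For θ = 990°:
cos(990°) = 0
sin(990°) = -1
Result: [[0, 1], [-1, 0]]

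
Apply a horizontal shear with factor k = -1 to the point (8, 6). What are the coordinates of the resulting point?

Shear matrix for horizontal shear with factor k = -1:
[[1, -1], [0, 1]]
Result: (8, 6) → (2, 6)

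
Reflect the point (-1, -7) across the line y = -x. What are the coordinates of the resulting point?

Reflection across line y = -x: (-1, -7) → (7, 1)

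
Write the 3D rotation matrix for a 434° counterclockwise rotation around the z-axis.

Rotation matrix for counterclockwise 434° around z-axis:
cos(434°) = 0.2756, sin(434°) = 0.9613
Result: [[0.2756, -0.9613, 0], [0.9613, 0.2756, 0], [0, 0, 1]]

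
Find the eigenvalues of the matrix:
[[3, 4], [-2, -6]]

Characteristic equation: det(A - λI) = 0
λ² - (trace)λ + (det) = 0
trace = 3 + -6 = -3, det = (3)(-6) - (4)(-2) = -10
λ² - (-3)λ + (-10) = 0
λ = (-3 ± √((-3)² - 4·(-10))) / 2 = (-3 ± √49) / 2
Solving: λ = -5, 2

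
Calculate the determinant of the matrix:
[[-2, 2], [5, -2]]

For a 2×2 matrix [[a, b], [c, d]], det = ad - bc
det = (-2)(-2) - (2)(5) = 4 - 10 = -6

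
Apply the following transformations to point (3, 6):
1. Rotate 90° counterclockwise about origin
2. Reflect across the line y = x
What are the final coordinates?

Step 1: Rotate 90° → (-6, 3)
Step 2: Reflect across line y = x → (3, -6)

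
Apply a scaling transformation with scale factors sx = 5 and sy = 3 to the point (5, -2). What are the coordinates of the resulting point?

Scaling matrix:
[[5, 0], [0, 3]]
Result: (5 × 5, -2 × 3) = (25, -6)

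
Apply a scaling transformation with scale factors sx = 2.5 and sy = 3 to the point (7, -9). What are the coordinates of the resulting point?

Scaling matrix:
[[2.50, 0], [0, 3]]
Result: (7 × 2.5, -9 × 3) = (17.5, -27)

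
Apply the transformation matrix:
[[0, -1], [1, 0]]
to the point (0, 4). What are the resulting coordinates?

Matrix multiplication:
[[0, -1], [1, 0]] × [0, 4]ᵀ
= [(0)(0) + (-1)(4), (1)(0) + (0)(4)]ᵀ
= [-4, 0]ᵀ
Result: (-4, 0)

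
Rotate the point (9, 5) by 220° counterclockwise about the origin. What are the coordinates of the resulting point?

Rotation matrix for 220°: [[cos 220°, -sin 220°], [sin 220°, cos 220°]] ≈ [[-0.766044, 0.642788], [-0.642788, -0.766044]]
[[-0.766044, 0.642788], [-0.642788, -0.766044]] × [9, 5]ᵀ ≈ [-3.6805, -9.6153]ᵀ
Result: (-3.6805, -9.6153)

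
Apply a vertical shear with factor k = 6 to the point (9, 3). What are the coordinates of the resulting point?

Shear matrix for vertical shear with factor k = 6:
[[1, 0], [6, 1]]
Result: (9, 3) → (9, 57)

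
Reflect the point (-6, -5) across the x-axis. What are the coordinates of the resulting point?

Reflection across x-axis: (-6, -5) → (-6, 5)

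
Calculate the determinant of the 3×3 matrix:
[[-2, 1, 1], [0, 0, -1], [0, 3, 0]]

Expansion along first row:
det = -2·det([[0,-1],[3,0]]) - 1·det([[0,-1],[0,0]]) + 1·det([[0,0],[0,3]])
    = -2·(0·0 - -1·3) - 1·(0·0 - -1·0) + 1·(0·3 - 0·0)
    = -2·3 - 1·0 + 1·0
    = -6 + 0 + 0 = -6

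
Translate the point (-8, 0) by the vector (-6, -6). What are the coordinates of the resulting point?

Translation by (-6, -6) (homogeneous matrix [[1, 0, -6], [0, 1, -6], [0, 0, 1]]):
x' = -8 + -6 = -14
y' = 0 + -6 = -6
Result: (-14, -6)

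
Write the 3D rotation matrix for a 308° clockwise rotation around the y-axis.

Rotation matrix for clockwise 308° around y-axis:
A clockwise rotation by 308° is a counterclockwise rotation by -308°.
cos(-308°) = 0.6157, sin(-308°) = 0.7880
Result: [[0.6157, 0, 0.7880], [0, 1, 0], [-0.7880, 0, 0.6157]]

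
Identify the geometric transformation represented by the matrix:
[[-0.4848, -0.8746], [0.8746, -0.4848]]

This matrix represents: rotation by 119° counterclockwise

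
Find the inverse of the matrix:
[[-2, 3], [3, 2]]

For [[a,b],[c,d]], inverse = (1/det)·[[d,-b],[-c,a]]
det = (-2)(2) - (3)(3) = -4 - 9 = -13
Inverse = (1/-13)·[[2, -3], [-3, -2]]
= [[-2/13, 3/13], [3/13, 2/13]]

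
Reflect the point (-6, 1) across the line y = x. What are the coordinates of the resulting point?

Reflection across line y = x: (-6, 1) → (1, -6)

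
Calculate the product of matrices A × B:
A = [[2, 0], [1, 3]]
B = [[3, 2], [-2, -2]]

Matrix multiplication:
C[0][0] = 2×3 + 0×-2 = 6
C[0][1] = 2×2 + 0×-2 = 4
C[1][0] = 1×3 + 3×-2 = -3
C[1][1] = 1×2 + 3×-2 = -4
Result: [[6, 4], [-3, -4]]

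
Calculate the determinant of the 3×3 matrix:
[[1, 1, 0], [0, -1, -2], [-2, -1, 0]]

Expansion along first row:
det = 1·det([[-1,-2],[-1,0]]) - 1·det([[0,-2],[-2,0]]) + 0·det([[0,-1],[-2,-1]])
    = 1·(-1·0 - -2·-1) - 1·(0·0 - -2·-2) + 0·(0·-1 - -1·-2)
    = 1·-2 - 1·-4 + 0·-2
    = -2 + 4 + 0 = 2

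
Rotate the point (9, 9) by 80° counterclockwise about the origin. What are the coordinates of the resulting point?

Rotation matrix for 80°: [[cos 80°, -sin 80°], [sin 80°, cos 80°]] ≈ [[0.173648, -0.984808], [0.984808, 0.173648]]
[[0.173648, -0.984808], [0.984808, 0.173648]] × [9, 9]ᵀ ≈ [-7.3004, 10.4261]ᵀ
Result: (-7.3004, 10.4261)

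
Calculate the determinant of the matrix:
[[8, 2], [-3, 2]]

For a 2×2 matrix [[a, b], [c, d]], det = ad - bc
det = (8)(2) - (2)(-3) = 16 - -6 = 22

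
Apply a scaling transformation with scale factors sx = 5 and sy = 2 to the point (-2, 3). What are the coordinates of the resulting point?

Scaling matrix:
[[5, 0], [0, 2]]
Result: (-2 × 5, 3 × 2) = (-10, 6)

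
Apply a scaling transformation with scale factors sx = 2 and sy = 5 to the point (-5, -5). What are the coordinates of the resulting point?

Scaling matrix:
[[2, 0], [0, 5]]
Result: (-5 × 2, -5 × 5) = (-10, -25)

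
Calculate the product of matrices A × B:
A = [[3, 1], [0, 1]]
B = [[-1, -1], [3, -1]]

Matrix multiplication:
C[0][0] = 3×-1 + 1×3 = 0
C[0][1] = 3×-1 + 1×-1 = -4
C[1][0] = 0×-1 + 1×3 = 3
C[1][1] = 0×-1 + 1×-1 = -1
Result: [[0, -4], [3, -1]]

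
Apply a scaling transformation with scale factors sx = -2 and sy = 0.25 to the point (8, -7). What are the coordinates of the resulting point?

Scaling matrix:
[[-2, 0], [0, 0.25]]
Result: (8 × -2, -7 × 0.25) = (-16, -1.75)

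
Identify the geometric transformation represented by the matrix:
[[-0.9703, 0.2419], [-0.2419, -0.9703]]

This matrix represents: rotation by 194° counterclockwise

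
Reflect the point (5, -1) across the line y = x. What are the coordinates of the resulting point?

Reflection across line y = x: (5, -1) → (-1, 5)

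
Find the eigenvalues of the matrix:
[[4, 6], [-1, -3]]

Characteristic equation: det(A - λI) = 0
λ² - (trace)λ + (det) = 0
trace = 4 + -3 = 1, det = (4)(-3) - (6)(-1) = -6
λ² - (1)λ + (-6) = 0
λ = (1 ± √((1)² - 4·(-6))) / 2 = (1 ± √25) / 2
Solving: λ = -2, 3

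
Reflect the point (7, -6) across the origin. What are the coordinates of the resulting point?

Reflection across origin: (7, -6) → (-7, 6)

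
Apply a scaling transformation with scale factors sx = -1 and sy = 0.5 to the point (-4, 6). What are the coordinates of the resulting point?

Scaling matrix:
[[-1, 0], [0, 0.50]]
Result: (-4 × -1, 6 × 0.5) = (4, 3)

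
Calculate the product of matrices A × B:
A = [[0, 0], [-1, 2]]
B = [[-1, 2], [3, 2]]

Matrix multiplication:
C[0][0] = 0×-1 + 0×3 = 0
C[0][1] = 0×2 + 0×2 = 0
C[1][0] = -1×-1 + 2×3 = 7
C[1][1] = -1×2 + 2×2 = 2
Result: [[0, 0], [7, 2]]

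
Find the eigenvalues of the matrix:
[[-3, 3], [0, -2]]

Characteristic equation: det(A - λI) = 0
λ² - (trace)λ + (det) = 0
trace = -3 + -2 = -5, det = (-3)(-2) - (3)(0) = 6
λ² - (-5)λ + (6) = 0
λ = (-5 ± √((-5)² - 4·(6))) / 2 = (-5 ± √1) / 2
Solving: λ = -3, -2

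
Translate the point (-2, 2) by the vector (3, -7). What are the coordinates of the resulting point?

Translation by (3, -7) (homogeneous matrix [[1, 0, 3], [0, 1, -7], [0, 0, 1]]):
x' = -2 + 3 = 1
y' = 2 + -7 = -5
Result: (1, -5)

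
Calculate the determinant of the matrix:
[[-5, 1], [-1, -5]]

For a 2×2 matrix [[a, b], [c, d]], det = ad - bc
det = (-5)(-5) - (1)(-1) = 25 - -1 = 26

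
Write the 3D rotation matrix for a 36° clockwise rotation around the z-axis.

Rotation matrix for clockwise 36° around z-axis:
A clockwise rotation by 36° is a counterclockwise rotation by -36°.
cos(-36°) = 0.8090, sin(-36°) = -0.5878
Result: [[0.8090, 0.5878, 0], [-0.5878, 0.8090, 0], [0, 0, 1]]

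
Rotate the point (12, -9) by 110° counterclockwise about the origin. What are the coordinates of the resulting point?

Rotation matrix for 110°: [[cos 110°, -sin 110°], [sin 110°, cos 110°]] ≈ [[-0.342020, -0.939693], [0.939693, -0.342020]]
[[-0.342020, -0.939693], [0.939693, -0.342020]] × [12, -9]ᵀ ≈ [4.3530, 14.3545]ᵀ
Result: (4.3530, 14.3545)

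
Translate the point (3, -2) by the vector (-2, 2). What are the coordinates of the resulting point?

Translation by (-2, 2) (homogeneous matrix [[1, 0, -2], [0, 1, 2], [0, 0, 1]]):
x' = 3 + -2 = 1
y' = -2 + 2 = 0
Result: (1, 0)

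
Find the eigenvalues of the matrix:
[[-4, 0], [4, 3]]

Characteristic equation: det(A - λI) = 0
λ² - (trace)λ + (det) = 0
trace = -4 + 3 = -1, det = (-4)(3) - (0)(4) = -12
λ² - (-1)λ + (-12) = 0
λ = (-1 ± √((-1)² - 4·(-12))) / 2 = (-1 ± √49) / 2
Solving: λ = -4, 3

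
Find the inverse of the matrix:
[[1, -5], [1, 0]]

For [[a,b],[c,d]], inverse = (1/det)·[[d,-b],[-c,a]]
det = (1)(0) - (-5)(1) = 0 - -5 = 5
Inverse = (1/5)·[[0, 5], [-1, 1]]
= [[0, 1], [-1/5, 1/5]]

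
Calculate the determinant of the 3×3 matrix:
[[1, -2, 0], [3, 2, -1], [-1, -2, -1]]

Expansion along first row:
det = 1·det([[2,-1],[-2,-1]]) - -2·det([[3,-1],[-1,-1]]) + 0·det([[3,2],[-1,-2]])
    = 1·(2·-1 - -1·-2) - -2·(3·-1 - -1·-1) + 0·(3·-2 - 2·-1)
    = 1·-4 - -2·-4 + 0·-4
    = -4 + -8 + 0 = -12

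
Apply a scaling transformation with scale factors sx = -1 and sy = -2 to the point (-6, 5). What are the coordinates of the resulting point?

Scaling matrix:
[[-1, 0], [0, -2]]
Result: (-6 × -1, 5 × -2) = (6, -10)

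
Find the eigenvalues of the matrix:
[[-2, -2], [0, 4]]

Characteristic equation: det(A - λI) = 0
λ² - (trace)λ + (det) = 0
trace = -2 + 4 = 2, det = (-2)(4) - (-2)(0) = -8
λ² - (2)λ + (-8) = 0
λ = (2 ± √((2)² - 4·(-8))) / 2 = (2 ± √36) / 2
Solving: λ = -2, 4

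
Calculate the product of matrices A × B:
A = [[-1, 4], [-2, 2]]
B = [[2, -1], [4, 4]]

Matrix multiplication:
C[0][0] = -1×2 + 4×4 = 14
C[0][1] = -1×-1 + 4×4 = 17
C[1][0] = -2×2 + 2×4 = 4
C[1][1] = -2×-1 + 2×4 = 10
Result: [[14, 17], [4, 10]]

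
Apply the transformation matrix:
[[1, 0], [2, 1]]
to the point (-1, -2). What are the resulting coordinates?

Matrix multiplication:
[[1, 0], [2, 1]] × [-1, -2]ᵀ
= [(1)(-1) + (0)(-2), (2)(-1) + (1)(-2)]ᵀ
= [-1, -4]ᵀ
Result: (-1, -4)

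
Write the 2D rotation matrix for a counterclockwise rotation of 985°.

Rotation matrix formula: [[cos θ, -sin θ], [sin θ, cos θ]]
For θ = 985°:
cos(985°) = -0.0872
sin(985°) = -0.9962
Result: [[-0.0872, 0.9962], [-0.9962, -0.0872]]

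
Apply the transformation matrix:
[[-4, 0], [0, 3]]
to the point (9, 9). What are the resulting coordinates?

Matrix multiplication:
[[-4, 0], [0, 3]] × [9, 9]ᵀ
= [(-4)(9) + (0)(9), (0)(9) + (3)(9)]ᵀ
= [-36, 27]ᵀ
Result: (-36, 27)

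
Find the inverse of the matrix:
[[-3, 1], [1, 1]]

For [[a,b],[c,d]], inverse = (1/det)·[[d,-b],[-c,a]]
det = (-3)(1) - (1)(1) = -3 - 1 = -4
Inverse = (1/-4)·[[1, -1], [-1, -3]]
= [[-1/4, 1/4], [1/4, 3/4]]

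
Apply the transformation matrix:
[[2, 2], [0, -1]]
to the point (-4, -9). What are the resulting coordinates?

Matrix multiplication:
[[2, 2], [0, -1]] × [-4, -9]ᵀ
= [(2)(-4) + (2)(-9), (0)(-4) + (-1)(-9)]ᵀ
= [-26, 9]ᵀ
Result: (-26, 9)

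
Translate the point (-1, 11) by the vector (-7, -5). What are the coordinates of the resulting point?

Translation by (-7, -5) (homogeneous matrix [[1, 0, -7], [0, 1, -5], [0, 0, 1]]):
x' = -1 + -7 = -8
y' = 11 + -5 = 6
Result: (-8, 6)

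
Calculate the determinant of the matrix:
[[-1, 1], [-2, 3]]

For a 2×2 matrix [[a, b], [c, d]], det = ad - bc
det = (-1)(3) - (1)(-2) = -3 - -2 = -1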